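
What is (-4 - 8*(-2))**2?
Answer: 144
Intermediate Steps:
(-4 - 8*(-2))**2 = (-4 + 16)**2 = 12**2 = 144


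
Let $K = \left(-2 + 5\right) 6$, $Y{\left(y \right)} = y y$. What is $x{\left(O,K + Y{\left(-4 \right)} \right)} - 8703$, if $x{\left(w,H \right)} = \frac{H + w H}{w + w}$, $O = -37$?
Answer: $- \frac{321399}{37} \approx -8686.5$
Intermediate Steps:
$Y{\left(y \right)} = y^{2}$
$K = 18$ ($K = 3 \cdot 6 = 18$)
$x{\left(w,H \right)} = \frac{H + H w}{2 w}$
$x{\left(O,K + Y{\left(-4 \right)} \right)} - 8703 = \frac{\left(18 + \left(-4\right)^{2}\right) \left(1 - 37\right)}{2 \left(-37\right)} - 8703 = \frac{1}{2} \left(18 + 16\right) \left(- \frac{1}{37}\right) \left(-36\right) - 8703 = \frac{1}{2} \cdot 34 \left(- \frac{1}{37}\right) \left(-36\right) - 8703 = \frac{612}{37} - 8703 = - \frac{321399}{37}$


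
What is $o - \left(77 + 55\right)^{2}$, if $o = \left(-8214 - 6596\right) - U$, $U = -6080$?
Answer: $-26154$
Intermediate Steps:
$o = -8730$ ($o = \left(-8214 - 6596\right) - -6080 = \left(-8214 - 6596\right) + 6080 = -14810 + 6080 = -8730$)
$o - \left(77 + 55\right)^{2} = -8730 - \left(77 + 55\right)^{2} = -8730 - 132^{2} = -8730 - 17424 = -26154$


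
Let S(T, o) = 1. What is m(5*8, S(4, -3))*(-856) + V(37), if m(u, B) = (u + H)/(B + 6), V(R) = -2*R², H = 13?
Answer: -64534/7 ≈ -9219.1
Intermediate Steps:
m(u, B) = (13 + u)/(6 + B) (m(u, B) = (u + 13)/(B + 6) = (13 + u)/(6 + B))
m(5*8, S(4, -3))*(-856) + V(37) = ((13 + 5*8)/(6 + 1))*(-856) - 2*37² = ((13 + 40)/7)*(-856) - 2*1369 = ((⅐)*53)*(-856) - 2738 = (53/7)*(-856) - 2738 = -45368/7 - 2738 = -64534/7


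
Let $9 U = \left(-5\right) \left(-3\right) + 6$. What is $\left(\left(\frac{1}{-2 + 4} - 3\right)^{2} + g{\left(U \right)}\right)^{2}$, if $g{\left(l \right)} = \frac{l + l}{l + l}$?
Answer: $\frac{841}{16} \approx 52.563$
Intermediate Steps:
$U = \frac{7}{3}$ ($U = \frac{\left(-5\right) \left(-3\right) + 6}{9} = \frac{15 + 6}{9} = \frac{1}{9} \cdot 21 = \frac{7}{3} \approx 2.3333$)
$g{\left(l \right)} = 1$ ($g{\left(l \right)} = \frac{2 l}{2 l} = 2 l \frac{1}{2 l} = 1$)
$\left(\left(\frac{1}{-2 + 4} - 3\right)^{2} + g{\left(U \right)}\right)^{2} = \left(\left(\frac{1}{-2 + 4} - 3\right)^{2} + 1\right)^{2} = \left(\left(\frac{1}{2} - 3\right)^{2} + 1\right)^{2} = \left(\left(- \frac{5}{2}\right)^{2} + 1\right)^{2} = \left(\frac{25}{4} + 1\right)^{2} = \left(\frac{29}{4}\right)^{2} = \frac{841}{16}$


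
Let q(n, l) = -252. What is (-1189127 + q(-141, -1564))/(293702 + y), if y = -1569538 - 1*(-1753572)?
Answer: -1189379/477736 ≈ -2.4896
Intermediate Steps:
y = 184034 (y = -1569538 + 1753572 = 184034)
(-1189127 + q(-141, -1564))/(293702 + y) = (-1189127 - 252)/(293702 + 184034) = -1189379/477736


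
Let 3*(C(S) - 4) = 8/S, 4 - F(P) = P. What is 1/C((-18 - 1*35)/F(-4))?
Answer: 159/572 ≈ 0.27797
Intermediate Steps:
F(P) = 4 - P
C(S) = 4 + 8/(3*S) (C(S) = 4 + (8/S)/3 = 4 + 8/(3*S))
1/C((-18 - 1*35)/F(-4)) = 1/(4 + 8/(3*(((-18 - 1*35)/(4 - 1*(-4)))))) = 1/(4 + 8/(3*(((-18 - 35)/(4 + 4))))) = 1/(4 + 8/(3*((-53/8)))) = 1/(4 + 8/(3*((-53*1/8)))) = 1/(4 + 8/(3*(-53/8))) = 1/(4 + (8/3)*(-8/53)) = 1/(4 - 64/159) = 1/(572/159) = 159/572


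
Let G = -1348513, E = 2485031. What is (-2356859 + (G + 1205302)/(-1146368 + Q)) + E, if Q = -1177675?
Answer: 99292460869/774681 ≈ 1.2817e+5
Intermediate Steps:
(-2356859 + (G + 1205302)/(-1146368 + Q)) + E = (-2356859 + (-1348513 + 1205302)/(-1146368 - 1177675)) + 2485031 = (-2356859 - 143211/(-2324043)) + 2485031 = (-2356859 - 143211*(-1/2324043)) + 2485031 = (-2356859 + 47737/774681) + 2485031 = -1825813839242/774681 + 2485031 = 99292460869/774681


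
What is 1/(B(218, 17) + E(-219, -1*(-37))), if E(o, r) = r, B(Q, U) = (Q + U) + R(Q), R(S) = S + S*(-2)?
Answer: 1/54 ≈ 0.018519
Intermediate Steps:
R(S) = -S (R(S) = S - 2*S = -S)
B(Q, U) = U (B(Q, U) = (Q + U) - Q = U)
1/(B(218, 17) + E(-219, -1*(-37))) = 1/(17 - 1*(-37)) = 1/(17 + 37) = 1/54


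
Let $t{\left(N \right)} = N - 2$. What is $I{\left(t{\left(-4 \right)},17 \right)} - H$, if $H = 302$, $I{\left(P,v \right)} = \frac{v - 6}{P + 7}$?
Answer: $-291$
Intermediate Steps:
$t{\left(N \right)} = -2 + N$
$I{\left(P,v \right)} = \frac{-6 + v}{7 + P}$
$I{\left(t{\left(-4 \right)},17 \right)} - H = \frac{-6 + 17}{7 - 6} - 302 = \frac{1}{7 - 6} \cdot 11 - 302 = 1^{-1} \cdot 11 - 302 = 1 \cdot 11 - 302 = 11 - 302 = -291$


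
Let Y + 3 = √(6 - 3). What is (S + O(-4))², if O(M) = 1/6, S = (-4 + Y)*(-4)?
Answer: 30289/36 - 676*√3/3 ≈ 451.07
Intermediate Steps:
Y = -3 + √3 (Y = -3 + √(6 - 3) = -3 + √3 ≈ -1.2680)
S = 28 - 4*√3 (S = (-4 + (-3 + √3))*(-4) = (-7 + √3)*(-4) = 28 - 4*√3 ≈ 21.072)
O(M) = ⅙
(S + O(-4))² = ((28 - 4*√3) + ⅙)² = (169/6 - 4*√3)²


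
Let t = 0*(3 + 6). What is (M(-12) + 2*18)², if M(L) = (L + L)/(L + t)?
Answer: 1444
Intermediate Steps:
t = 0 (t = 0*9 = 0)
M(L) = 2 (M(L) = (L + L)/(L + 0) = (2*L)/L = 2)
(M(-12) + 2*18)² = (2 + 2*18)² = (2 + 36)² = 38² = 1444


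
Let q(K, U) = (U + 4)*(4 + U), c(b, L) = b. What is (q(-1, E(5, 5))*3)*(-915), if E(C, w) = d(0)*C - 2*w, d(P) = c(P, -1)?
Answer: -98820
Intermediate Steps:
d(P) = P
E(C, w) = -2*w (E(C, w) = 0*C - 2*w = 0 - 2*w = -2*w)
q(K, U) = (4 + U)² (q(K, U) = (4 + U)*(4 + U) = (4 + U)²)
(q(-1, E(5, 5))*3)*(-915) = ((4 - 2*5)²*3)*(-915) = ((4 - 10)²*3)*(-915) = ((-6)²*3)*(-915) = (36*3)*(-915) = 108*(-915) = -98820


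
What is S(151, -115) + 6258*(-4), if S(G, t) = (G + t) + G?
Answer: -24845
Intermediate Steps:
S(G, t) = t + 2*G
S(151, -115) + 6258*(-4) = (-115 + 2*151) + 6258*(-4) = (-115 + 302) - 25032 = 187 - 25032 = -24845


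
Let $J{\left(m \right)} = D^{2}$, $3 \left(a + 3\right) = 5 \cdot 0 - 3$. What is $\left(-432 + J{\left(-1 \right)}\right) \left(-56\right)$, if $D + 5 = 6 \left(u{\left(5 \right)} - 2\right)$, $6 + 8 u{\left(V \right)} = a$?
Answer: $-9422$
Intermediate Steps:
$a = -4$ ($a = -3 + \frac{5 \cdot 0 - 3}{3} = -3 + \frac{0 - 3}{3} = -3 + \frac{1}{3} \left(-3\right) = -3 - 1 = -4$)
$u{\left(V \right)} = - \frac{5}{4}$ ($u{\left(V \right)} = - \frac{3}{4} + \frac{1}{8} \left(-4\right) = - \frac{3}{4} - \frac{1}{2} = - \frac{5}{4}$)
$D = - \frac{49}{2}$ ($D = -5 + 6 \left(- \frac{5}{4} - 2\right) = -5 + 6 \left(- \frac{13}{4}\right) = -5 - \frac{39}{2} = - \frac{49}{2} \approx -24.5$)
$J{\left(m \right)} = \frac{2401}{4}$ ($J{\left(m \right)} = \left(- \frac{49}{2}\right)^{2} = \frac{2401}{4}$)
$\left(-432 + J{\left(-1 \right)}\right) \left(-56\right) = \left(-432 + \frac{2401}{4}\right) \left(-56\right) = \frac{673}{4} \left(-56\right) = -9422$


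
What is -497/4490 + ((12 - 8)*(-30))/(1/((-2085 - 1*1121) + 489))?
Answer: 1463919103/4490 ≈ 3.2604e+5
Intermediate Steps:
-497/4490 + ((12 - 8)*(-30))/(1/((-2085 - 1*1121) + 489)) = -497*1/4490 + (4*(-30))/(1/((-2085 - 1121) + 489)) = -497/4490 - 120/(1/(-3206 + 489)) = -497/4490 - 120/(1/(-2717)) = -497/4490 - 120/(-1/2717) = -497/4490 - 120*(-2717) = -497/4490 + 326040 = 1463919103/4490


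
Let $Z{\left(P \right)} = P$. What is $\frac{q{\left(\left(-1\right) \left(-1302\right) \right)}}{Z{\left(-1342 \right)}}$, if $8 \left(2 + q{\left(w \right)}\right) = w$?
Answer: $- \frac{643}{5368} \approx -0.11978$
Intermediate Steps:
$q{\left(w \right)} = -2 + \frac{w}{8}$
$\frac{q{\left(\left(-1\right) \left(-1302\right) \right)}}{Z{\left(-1342 \right)}} = \frac{-2 + \frac{\left(-1\right) \left(-1302\right)}{8}}{-1342} = \left(-2 + \frac{1}{8} \cdot 1302\right) \left(- \frac{1}{1342}\right) = \left(-2 + \frac{651}{4}\right) \left(- \frac{1}{1342}\right) = \frac{643}{4} \left(- \frac{1}{1342}\right) = - \frac{643}{5368}$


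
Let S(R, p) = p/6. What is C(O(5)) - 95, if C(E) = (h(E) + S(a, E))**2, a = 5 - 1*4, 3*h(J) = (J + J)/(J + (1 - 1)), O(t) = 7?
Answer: -3299/36 ≈ -91.639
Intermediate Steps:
h(J) = 2/3 (h(J) = ((J + J)/(J + (1 - 1)))/3 = ((2*J)/(J + 0))/3 = ((2*J)/J)/3 = (1/3)*2 = 2/3)
a = 1 (a = 5 - 4 = 1)
S(R, p) = p/6 (S(R, p) = p*(1/6) = p/6)
C(E) = (2/3 + E/6)**2
C(O(5)) - 95 = (4 + 7)**2/36 - 95 = (1/36)*11**2 - 95 = (1/36)*121 - 95 = 121/36 - 95 = -3299/36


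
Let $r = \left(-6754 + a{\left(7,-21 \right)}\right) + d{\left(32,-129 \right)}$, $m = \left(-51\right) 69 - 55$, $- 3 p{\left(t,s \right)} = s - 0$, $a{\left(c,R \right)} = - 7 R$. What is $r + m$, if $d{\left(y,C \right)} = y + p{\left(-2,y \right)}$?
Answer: $- \frac{30479}{3} \approx -10160.0$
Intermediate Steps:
$p{\left(t,s \right)} = - \frac{s}{3}$ ($p{\left(t,s \right)} = - \frac{s - 0}{3} = - \frac{s + 0}{3} = - \frac{s}{3}$)
$d{\left(y,C \right)} = \frac{2 y}{3}$ ($d{\left(y,C \right)} = y - \frac{y}{3} = \frac{2 y}{3}$)
$m = -3574$ ($m = -3519 - 55 = -3574$)
$r = - \frac{19757}{3}$ ($r = \left(-6754 - -147\right) + \frac{2}{3} \cdot 32 = \left(-6754 + 147\right) + \frac{64}{3} = -6607 + \frac{64}{3} = - \frac{19757}{3} \approx -6585.7$)
$r + m = - \frac{19757}{3} - 3574 = - \frac{30479}{3}$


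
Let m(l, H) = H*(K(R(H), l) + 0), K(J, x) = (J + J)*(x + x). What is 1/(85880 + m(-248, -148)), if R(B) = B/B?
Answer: 1/232696 ≈ 4.2974e-6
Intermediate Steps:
R(B) = 1
K(J, x) = 4*J*x (K(J, x) = (2*J)*(2*x) = 4*J*x)
m(l, H) = 4*H*l (m(l, H) = H*(4*1*l + 0) = H*(4*l + 0) = H*(4*l) = 4*H*l)
1/(85880 + m(-248, -148)) = 1/(85880 + 4*(-148)*(-248)) = 1/(85880 + 146816) = 1/232696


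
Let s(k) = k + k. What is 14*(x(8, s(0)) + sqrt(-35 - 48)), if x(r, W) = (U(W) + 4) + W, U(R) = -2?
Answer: 28 + 14*I*sqrt(83) ≈ 28.0 + 127.55*I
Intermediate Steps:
s(k) = 2*k
x(r, W) = 2 + W (x(r, W) = (-2 + 4) + W = 2 + W)
14*(x(8, s(0)) + sqrt(-35 - 48)) = 14*((2 + 2*0) + sqrt(-35 - 48)) = 14*((2 + 0) + sqrt(-83)) = 14*(2 + I*sqrt(83)) = 28 + 14*I*sqrt(83)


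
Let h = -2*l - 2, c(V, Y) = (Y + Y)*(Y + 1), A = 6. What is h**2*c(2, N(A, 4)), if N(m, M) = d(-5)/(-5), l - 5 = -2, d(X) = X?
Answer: 256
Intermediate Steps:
l = 3 (l = 5 - 2 = 3)
N(m, M) = 1 (N(m, M) = -5/(-5) = -5*(-1/5) = 1)
c(V, Y) = 2*Y*(1 + Y) (c(V, Y) = (2*Y)*(1 + Y) = 2*Y*(1 + Y))
h = -8 (h = -2*3 - 2 = -6 - 2 = -8)
h**2*c(2, N(A, 4)) = (-8)**2*(2*1*(1 + 1)) = 64*(2*1*2) = 64*4 = 256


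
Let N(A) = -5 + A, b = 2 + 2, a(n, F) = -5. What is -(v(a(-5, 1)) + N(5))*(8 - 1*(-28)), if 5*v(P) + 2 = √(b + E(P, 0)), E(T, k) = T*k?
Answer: 0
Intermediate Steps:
b = 4
v(P) = 0 (v(P) = -⅖ + √(4 + P*0)/5 = -⅖ + √(4 + 0)/5 = -⅖ + √4/5 = -⅖ + (⅕)*2 = -⅖ + ⅖ = 0)
-(v(a(-5, 1)) + N(5))*(8 - 1*(-28)) = -(0 + (-5 + 5))*(8 - 1*(-28)) = -(0 + 0)*(8 + 28) = -0*36 = -1*0 = 0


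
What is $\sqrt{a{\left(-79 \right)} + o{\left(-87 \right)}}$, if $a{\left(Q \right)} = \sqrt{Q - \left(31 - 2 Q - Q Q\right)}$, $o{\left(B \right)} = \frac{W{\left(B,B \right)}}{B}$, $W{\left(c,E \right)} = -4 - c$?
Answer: $\frac{\sqrt{-7221 + 7569 \sqrt{5973}}}{87} \approx 8.7368$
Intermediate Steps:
$o{\left(B \right)} = \frac{-4 - B}{B}$
$a{\left(Q \right)} = \sqrt{-31 + Q^{2} + 3 Q}$ ($a{\left(Q \right)} = \sqrt{Q - \left(31 - Q^{2} - 2 Q\right)} = \sqrt{Q + \left(\left(-31 + Q + Q^{2}\right) + Q\right)} = \sqrt{Q + \left(-31 + Q^{2} + 2 Q\right)} = \sqrt{-31 + Q^{2} + 3 Q}$)
$\sqrt{a{\left(-79 \right)} + o{\left(-87 \right)}} = \sqrt{\sqrt{-31 + \left(-79\right)^{2} + 3 \left(-79\right)} + \frac{-4 - -87}{-87}} = \sqrt{\sqrt{-31 + 6241 - 237} - \frac{-4 + 87}{87}} = \sqrt{\sqrt{5973} - \frac{83}{87}} = \sqrt{- \frac{83}{87} + \sqrt{5973}}$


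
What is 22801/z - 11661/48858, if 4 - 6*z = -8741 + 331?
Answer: 1097658649/68515202 ≈ 16.021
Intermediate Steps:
z = 4207/3 (z = ⅔ - (-8741 + 331)/6 = ⅔ - ⅙*(-8410) = ⅔ + 4205/3 = 4207/3 ≈ 1402.3)
22801/z - 11661/48858 = 22801/(4207/3) - 11661/48858 = 22801*(3/4207) - 11661*1/48858 = 68403/4207 - 3887/16286 = 1097658649/68515202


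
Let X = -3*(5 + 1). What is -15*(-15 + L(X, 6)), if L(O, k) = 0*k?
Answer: 225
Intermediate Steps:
X = -18 (X = -3*6 = -18)
L(O, k) = 0
-15*(-15 + L(X, 6)) = -15*(-15 + 0) = -15*(-15) = 225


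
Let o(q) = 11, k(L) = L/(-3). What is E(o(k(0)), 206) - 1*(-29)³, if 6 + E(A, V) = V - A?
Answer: 24578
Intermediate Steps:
k(L) = -L/3 (k(L) = L*(-⅓) = -L/3)
E(A, V) = -6 + V - A (E(A, V) = -6 + (V - A) = -6 + V - A)
E(o(k(0)), 206) - 1*(-29)³ = (-6 + 206 - 1*11) - 1*(-29)³ = (-6 + 206 - 11) - 1*(-24389) = 189 + 24389 = 24578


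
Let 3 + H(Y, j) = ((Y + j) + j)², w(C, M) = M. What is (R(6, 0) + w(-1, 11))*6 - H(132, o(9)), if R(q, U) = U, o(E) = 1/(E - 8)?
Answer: -17887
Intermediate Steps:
o(E) = 1/(-8 + E)
H(Y, j) = -3 + (Y + 2*j)² (H(Y, j) = -3 + ((Y + j) + j)² = -3 + (Y + 2*j)²)
(R(6, 0) + w(-1, 11))*6 - H(132, o(9)) = (0 + 11)*6 - (-3 + (132 + 2/(-8 + 9))²) = 11*6 - (-3 + (132 + 2/1)²) = 66 - (-3 + (132 + 2*1)²) = 66 - (-3 + (132 + 2)²) = 66 - (-3 + 134²) = 66 - (-3 + 17956) = 66 - 1*17953 = 66 - 17953 = -17887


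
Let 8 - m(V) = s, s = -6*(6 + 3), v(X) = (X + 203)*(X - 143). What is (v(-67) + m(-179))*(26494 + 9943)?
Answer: -1038381626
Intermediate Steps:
v(X) = (-143 + X)*(203 + X) (v(X) = (203 + X)*(-143 + X) = (-143 + X)*(203 + X))
s = -54 (s = -6*9 = -54)
m(V) = 62 (m(V) = 8 - 1*(-54) = 8 + 54 = 62)
(v(-67) + m(-179))*(26494 + 9943) = ((-29029 + (-67)² + 60*(-67)) + 62)*(26494 + 9943) = ((-29029 + 4489 - 4020) + 62)*36437 = (-28560 + 62)*36437 = -28498*36437 = -1038381626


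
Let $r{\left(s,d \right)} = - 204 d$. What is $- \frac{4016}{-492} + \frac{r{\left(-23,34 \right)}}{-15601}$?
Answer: $\frac{16516532}{1918923} \approx 8.6072$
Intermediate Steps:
$- \frac{4016}{-492} + \frac{r{\left(-23,34 \right)}}{-15601} = - \frac{4016}{-492} + \frac{\left(-204\right) 34}{-15601} = \left(-4016\right) \left(- \frac{1}{492}\right) - - \frac{6936}{15601} = \frac{1004}{123} + \frac{6936}{15601} = \frac{16516532}{1918923}$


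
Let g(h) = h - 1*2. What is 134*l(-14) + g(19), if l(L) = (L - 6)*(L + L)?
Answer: 75057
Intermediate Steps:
l(L) = 2*L*(-6 + L) (l(L) = (-6 + L)*(2*L) = 2*L*(-6 + L))
g(h) = -2 + h (g(h) = h - 2 = -2 + h)
134*l(-14) + g(19) = 134*(2*(-14)*(-6 - 14)) + (-2 + 19) = 134*(2*(-14)*(-20)) + 17 = 134*560 + 17 = 75040 + 17 = 75057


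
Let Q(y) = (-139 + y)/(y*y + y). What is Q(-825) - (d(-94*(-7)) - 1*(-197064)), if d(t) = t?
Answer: -33602854141/169950 ≈ -1.9772e+5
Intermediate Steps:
Q(y) = (-139 + y)/(y + y**2) (Q(y) = (-139 + y)/(y**2 + y) = (-139 + y)/(y + y**2))
Q(-825) - (d(-94*(-7)) - 1*(-197064)) = (-139 - 825)/((-825)*(1 - 825)) - (-94*(-7) - 1*(-197064)) = -1/825*(-964)/(-824) - (658 + 197064) = -1/825*(-1/824)*(-964) - 1*197722 = -241/169950 - 197722 = -33602854141/169950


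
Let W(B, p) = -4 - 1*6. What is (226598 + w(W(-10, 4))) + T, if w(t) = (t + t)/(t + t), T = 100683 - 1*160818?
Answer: 166464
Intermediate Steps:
T = -60135 (T = 100683 - 160818 = -60135)
W(B, p) = -10 (W(B, p) = -4 - 6 = -10)
w(t) = 1 (w(t) = (2*t)/((2*t)) = (2*t)*(1/(2*t)) = 1)
(226598 + w(W(-10, 4))) + T = (226598 + 1) - 60135 = 226599 - 60135 = 166464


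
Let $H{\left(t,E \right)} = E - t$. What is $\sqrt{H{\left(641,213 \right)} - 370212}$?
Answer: $4 i \sqrt{23165} \approx 608.8 i$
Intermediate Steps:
$\sqrt{H{\left(641,213 \right)} - 370212} = \sqrt{\left(213 - 641\right) - 370212} = \sqrt{-428 - 370212} = \sqrt{-370640} = 4 i \sqrt{23165}$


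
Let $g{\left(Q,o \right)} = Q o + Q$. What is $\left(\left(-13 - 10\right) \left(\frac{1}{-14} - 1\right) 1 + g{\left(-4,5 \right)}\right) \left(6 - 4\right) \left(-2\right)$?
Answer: $- \frac{18}{7} \approx -2.5714$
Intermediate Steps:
$g{\left(Q,o \right)} = Q + Q o$
$\left(\left(-13 - 10\right) \left(\frac{1}{-14} - 1\right) 1 + g{\left(-4,5 \right)}\right) \left(6 - 4\right) \left(-2\right) = \left(\left(-13 - 10\right) \left(\frac{1}{-14} - 1\right) 1 - 4 \left(1 + 5\right)\right) \left(6 - 4\right) \left(-2\right) = \left(- 23 \left(- \frac{1}{14} - 1\right) 1 - 24\right) 2 \left(-2\right) = \left(\left(-23\right) \left(- \frac{15}{14}\right) 1 - 24\right) \left(-4\right) = \left(\frac{345}{14} \cdot 1 - 24\right) \left(-4\right) = \left(\frac{345}{14} - 24\right) \left(-4\right) = \frac{9}{14} \left(-4\right) = - \frac{18}{7}$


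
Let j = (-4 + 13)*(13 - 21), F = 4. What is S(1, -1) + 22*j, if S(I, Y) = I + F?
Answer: -1579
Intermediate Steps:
S(I, Y) = 4 + I (S(I, Y) = I + 4 = 4 + I)
j = -72 (j = 9*(-8) = -72)
S(1, -1) + 22*j = (4 + 1) + 22*(-72) = 5 - 1584 = -1579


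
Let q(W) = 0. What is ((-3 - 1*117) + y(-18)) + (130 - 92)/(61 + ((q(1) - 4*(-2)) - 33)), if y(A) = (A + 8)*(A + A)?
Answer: 4339/18 ≈ 241.06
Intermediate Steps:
y(A) = 2*A*(8 + A) (y(A) = (8 + A)*(2*A) = 2*A*(8 + A))
((-3 - 1*117) + y(-18)) + (130 - 92)/(61 + ((q(1) - 4*(-2)) - 33)) = ((-3 - 1*117) + 2*(-18)*(8 - 18)) + (130 - 92)/(61 + ((0 - 4*(-2)) - 33)) = ((-3 - 117) + 2*(-18)*(-10)) + 38/(61 + ((0 + 8) - 33)) = (-120 + 360) + 38/(61 + (8 - 33)) = 240 + 38/(61 - 25) = 240 + 38/36 = 240 + 38*(1/36) = 240 + 19/18 = 4339/18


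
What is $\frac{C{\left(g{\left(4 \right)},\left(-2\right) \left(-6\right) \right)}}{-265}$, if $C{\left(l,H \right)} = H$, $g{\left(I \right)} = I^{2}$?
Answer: $- \frac{12}{265} \approx -0.045283$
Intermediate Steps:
$\frac{C{\left(g{\left(4 \right)},\left(-2\right) \left(-6\right) \right)}}{-265} = \frac{\left(-2\right) \left(-6\right)}{-265} = 12 \left(- \frac{1}{265}\right) = - \frac{12}{265}$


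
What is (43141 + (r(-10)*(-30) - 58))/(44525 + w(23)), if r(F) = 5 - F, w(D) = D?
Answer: 42633/44548 ≈ 0.95701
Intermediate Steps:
(43141 + (r(-10)*(-30) - 58))/(44525 + w(23)) = (43141 + ((5 - 1*(-10))*(-30) - 58))/(44525 + 23) = (43141 + ((5 + 10)*(-30) - 58))/44548 = (43141 + (15*(-30) - 58))*(1/44548) = (43141 + (-450 - 58))*(1/44548) = (43141 - 508)*(1/44548) = 42633*(1/44548) = 42633/44548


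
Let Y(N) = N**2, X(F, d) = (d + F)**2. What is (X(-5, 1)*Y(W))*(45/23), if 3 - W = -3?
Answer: 25920/23 ≈ 1127.0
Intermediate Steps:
W = 6 (W = 3 - 1*(-3) = 3 + 3 = 6)
X(F, d) = (F + d)**2
(X(-5, 1)*Y(W))*(45/23) = ((-5 + 1)**2*6**2)*(45/23) = ((-4)**2*36)*(45*(1/23)) = (16*36)*(45/23) = 576*(45/23) = 25920/23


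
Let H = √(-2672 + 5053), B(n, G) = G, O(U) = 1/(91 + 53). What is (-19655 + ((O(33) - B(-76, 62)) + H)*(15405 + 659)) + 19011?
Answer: -8968504/9 + 16064*√2381 ≈ -2.1265e+5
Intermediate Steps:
O(U) = 1/144
H = √2381 ≈ 48.795
(-19655 + ((O(33) - B(-76, 62)) + H)*(15405 + 659)) + 19011 = (-19655 + ((1/144 - 1*62) + √2381)*(15405 + 659)) + 19011 = (-19655 + ((1/144 - 62) + √2381)*16064) + 19011 = (-19655 + (-8927/144 + √2381)*16064) + 19011 = (-19655 + (-8962708/9 + 16064*√2381)) + 19011 = (-9139603/9 + 16064*√2381) + 19011 = -8968504/9 + 16064*√2381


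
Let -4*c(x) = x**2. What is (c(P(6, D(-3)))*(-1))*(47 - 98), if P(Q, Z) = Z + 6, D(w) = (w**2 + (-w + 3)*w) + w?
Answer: -459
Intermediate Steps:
D(w) = w + w**2 + w*(3 - w) (D(w) = (w**2 + (3 - w)*w) + w = (w**2 + w*(3 - w)) + w = w + w**2 + w*(3 - w))
P(Q, Z) = 6 + Z
c(x) = -x**2/4
(c(P(6, D(-3)))*(-1))*(47 - 98) = (-(6 + 4*(-3))**2/4*(-1))*(47 - 98) = (-(6 - 12)**2/4*(-1))*(-51) = (-1/4*(-6)**2*(-1))*(-51) = (-1/4*36*(-1))*(-51) = -9*(-1)*(-51) = 9*(-51) = -459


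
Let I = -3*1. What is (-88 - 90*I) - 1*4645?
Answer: -4463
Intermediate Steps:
I = -3
(-88 - 90*I) - 1*4645 = (-88 - 90*(-3)) - 1*4645 = (-88 - 1*(-270)) - 4645 = (-88 + 270) - 4645 = 182 - 4645 = -4463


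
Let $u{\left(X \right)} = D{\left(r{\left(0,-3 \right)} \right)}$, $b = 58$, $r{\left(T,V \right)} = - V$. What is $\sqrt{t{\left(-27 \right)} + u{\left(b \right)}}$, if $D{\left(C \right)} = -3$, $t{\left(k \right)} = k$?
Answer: $i \sqrt{30} \approx 5.4772 i$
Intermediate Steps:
$u{\left(X \right)} = -3$
$\sqrt{t{\left(-27 \right)} + u{\left(b \right)}} = \sqrt{-27 - 3} = \sqrt{-30} = i \sqrt{30}$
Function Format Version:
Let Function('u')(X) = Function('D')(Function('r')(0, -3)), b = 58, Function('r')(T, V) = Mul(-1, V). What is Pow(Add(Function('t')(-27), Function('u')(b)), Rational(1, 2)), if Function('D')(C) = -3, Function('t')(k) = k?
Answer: Mul(I, Pow(30, Rational(1, 2))) ≈ Mul(5.4772, I)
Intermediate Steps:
Function('u')(X) = -3
Pow(Add(Function('t')(-27), Function('u')(b)), Rational(1, 2)) = Pow(Add(-27, -3), Rational(1, 2)) = Pow(-30, Rational(1, 2)) = Mul(I, Pow(30, Rational(1, 2)))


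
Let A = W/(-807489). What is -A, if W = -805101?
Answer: -268367/269163 ≈ -0.99704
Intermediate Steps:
A = 268367/269163 (A = -805101/(-807489) = -805101*(-1/807489) = 268367/269163 ≈ 0.99704)
-A = -1*268367/269163 = -268367/269163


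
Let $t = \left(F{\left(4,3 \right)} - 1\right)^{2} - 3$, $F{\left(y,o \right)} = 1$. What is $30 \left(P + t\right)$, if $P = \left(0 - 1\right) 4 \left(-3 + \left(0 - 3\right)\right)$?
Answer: $630$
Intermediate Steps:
$t = -3$ ($t = \left(1 - 1\right)^{2} - 3 = 0^{2} - 3 = 0 - 3 = -3$)
$P = 24$ ($P = - 4 \left(-3 - 3\right) = - 4 \left(-6\right) = \left(-1\right) \left(-24\right) = 24$)
$30 \left(P + t\right) = 30 \left(24 - 3\right) = 30 \cdot 21 = 630$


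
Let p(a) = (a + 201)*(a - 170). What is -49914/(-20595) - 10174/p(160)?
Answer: 12990769/2478265 ≈ 5.2419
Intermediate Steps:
p(a) = (-170 + a)*(201 + a) (p(a) = (201 + a)*(-170 + a) = (-170 + a)*(201 + a))
-49914/(-20595) - 10174/p(160) = -49914/(-20595) - 10174/(-34170 + 160**2 + 31*160) = -49914*(-1/20595) - 10174/(-34170 + 25600 + 4960) = 16638/6865 - 10174/(-3610) = 16638/6865 - 10174*(-1/3610) = 16638/6865 + 5087/1805 = 12990769/2478265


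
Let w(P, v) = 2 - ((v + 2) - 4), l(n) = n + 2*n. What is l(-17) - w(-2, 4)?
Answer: -51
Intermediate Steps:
l(n) = 3*n
w(P, v) = 4 - v (w(P, v) = 2 - ((2 + v) - 4) = 2 - (-2 + v) = 2 + (2 - v) = 4 - v)
l(-17) - w(-2, 4) = 3*(-17) - (4 - 1*4) = -51 - (4 - 4) = -51 - 1*0 = -51 + 0 = -51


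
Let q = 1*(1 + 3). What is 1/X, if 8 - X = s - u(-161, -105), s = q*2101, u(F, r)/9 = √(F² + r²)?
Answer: -4198/33750095 - 63*√754/67500190 ≈ -0.00015001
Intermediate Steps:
u(F, r) = 9*√(F² + r²)
q = 4 (q = 1*4 = 4)
s = 8404 (s = 4*2101 = 8404)
X = -8396 + 63*√754 (X = 8 - (8404 - 9*√((-161)² + (-105)²)) = 8 - (8404 - 9*√(25921 + 11025)) = 8 - (8404 - 9*√36946) = 8 - (8404 - 9*7*√754) = 8 - (8404 - 63*√754) = 8 + (-8404 + 63*√754) = -8396 + 63*√754 ≈ -6666.1)
1/X = 1/(-8396 + 63*√754)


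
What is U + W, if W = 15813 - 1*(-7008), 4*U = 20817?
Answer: 112101/4 ≈ 28025.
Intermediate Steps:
U = 20817/4 (U = (¼)*20817 = 20817/4 ≈ 5204.3)
W = 22821 (W = 15813 + 7008 = 22821)
U + W = 20817/4 + 22821 = 112101/4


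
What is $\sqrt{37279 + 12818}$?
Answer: $\sqrt{50097} \approx 223.82$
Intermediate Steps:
$\sqrt{37279 + 12818} = \sqrt{50097}$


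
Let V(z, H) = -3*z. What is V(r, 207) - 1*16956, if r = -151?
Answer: -16503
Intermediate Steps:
V(r, 207) - 1*16956 = -3*(-151) - 1*16956 = 453 - 16956 = -16503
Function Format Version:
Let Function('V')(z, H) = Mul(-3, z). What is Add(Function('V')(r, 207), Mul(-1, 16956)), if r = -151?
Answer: -16503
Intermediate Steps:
Add(Function('V')(r, 207), Mul(-1, 16956)) = Add(Mul(-3, -151), Mul(-1, 16956)) = Add(453, -16956) = -16503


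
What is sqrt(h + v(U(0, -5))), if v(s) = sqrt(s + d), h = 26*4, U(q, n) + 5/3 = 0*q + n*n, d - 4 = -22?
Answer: 2*sqrt(234 + 3*sqrt(3))/3 ≈ 10.311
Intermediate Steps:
d = -18 (d = 4 - 22 = -18)
U(q, n) = -5/3 + n**2 (U(q, n) = -5/3 + (0*q + n*n) = -5/3 + (0 + n**2) = -5/3 + n**2)
h = 104
v(s) = sqrt(-18 + s) (v(s) = sqrt(s - 18) = sqrt(-18 + s))
sqrt(h + v(U(0, -5))) = sqrt(104 + sqrt(-18 + (-5/3 + (-5)**2))) = sqrt(104 + sqrt(-18 + (-5/3 + 25))) = sqrt(104 + sqrt(-18 + 70/3)) = sqrt(104 + sqrt(16/3)) = sqrt(104 + 4*sqrt(3)/3)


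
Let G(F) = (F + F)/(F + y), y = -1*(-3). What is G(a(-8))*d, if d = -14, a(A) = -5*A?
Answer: -1120/43 ≈ -26.047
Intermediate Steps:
y = 3
G(F) = 2*F/(3 + F) (G(F) = (F + F)/(F + 3) = (2*F)/(3 + F) = 2*F/(3 + F))
G(a(-8))*d = (2*(-5*(-8))/(3 - 5*(-8)))*(-14) = (2*40/(3 + 40))*(-14) = (2*40/43)*(-14) = (2*40*(1/43))*(-14) = (80/43)*(-14) = -1120/43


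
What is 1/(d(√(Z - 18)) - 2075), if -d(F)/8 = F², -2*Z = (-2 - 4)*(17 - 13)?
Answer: -1/2027 ≈ -0.00049334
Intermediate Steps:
Z = 12 (Z = -(-2 - 4)*(17 - 13)/2 = -(-3)*4 = -½*(-24) = 12)
d(F) = -8*F²
1/(d(√(Z - 18)) - 2075) = 1/(-8*(√(12 - 18))² - 2075) = 1/(-8*(√(-6))² - 2075) = 1/(-8*(I*√6)² - 2075) = 1/(-8*(-6) - 2075) = 1/(48 - 2075) = 1/(-2027) = -1/2027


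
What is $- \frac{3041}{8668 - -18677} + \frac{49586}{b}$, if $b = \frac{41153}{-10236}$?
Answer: $- \frac{13879416130393}{1125328785} \approx -12334.0$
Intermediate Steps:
$b = - \frac{41153}{10236}$ ($b = 41153 \left(- \frac{1}{10236}\right) = - \frac{41153}{10236} \approx -4.0204$)
$- \frac{3041}{8668 - -18677} + \frac{49586}{b} = - \frac{3041}{8668 - -18677} + \frac{49586}{- \frac{41153}{10236}} = - \frac{3041}{8668 + 18677} + 49586 \left(- \frac{10236}{41153}\right) = - \frac{3041}{27345} - \frac{507562296}{41153} = - \frac{13879416130393}{1125328785}$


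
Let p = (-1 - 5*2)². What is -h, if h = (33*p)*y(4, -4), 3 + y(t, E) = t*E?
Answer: 75867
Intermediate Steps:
y(t, E) = -3 + E*t (y(t, E) = -3 + t*E = -3 + E*t)
p = 121 (p = (-1 - 10)² = (-11)² = 121)
h = -75867 (h = (33*121)*(-3 - 4*4) = 3993*(-3 - 16) = 3993*(-19) = -75867)
-h = -1*(-75867) = 75867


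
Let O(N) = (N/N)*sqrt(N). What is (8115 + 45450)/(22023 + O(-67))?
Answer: 1179661995/485012596 - 53565*I*sqrt(67)/485012596 ≈ 2.4322 - 0.00090399*I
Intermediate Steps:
O(N) = sqrt(N) (O(N) = 1*sqrt(N) = sqrt(N))
(8115 + 45450)/(22023 + O(-67)) = (8115 + 45450)/(22023 + sqrt(-67)) = 53565/(22023 + I*sqrt(67))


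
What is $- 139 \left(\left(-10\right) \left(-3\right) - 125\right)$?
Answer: $13205$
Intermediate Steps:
$- 139 \left(\left(-10\right) \left(-3\right) - 125\right) = - 139 \left(30 - 125\right) = \left(-139\right) \left(-95\right) = 13205$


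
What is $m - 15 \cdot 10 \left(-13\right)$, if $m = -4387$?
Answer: $-2437$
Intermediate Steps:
$m - 15 \cdot 10 \left(-13\right) = -4387 - 15 \cdot 10 \left(-13\right) = -4387 - 150 \left(-13\right) = -4387 - -1950 = -4387 + 1950 = -2437$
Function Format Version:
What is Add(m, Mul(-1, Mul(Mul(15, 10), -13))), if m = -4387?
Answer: -2437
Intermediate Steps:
Add(m, Mul(-1, Mul(Mul(15, 10), -13))) = Add(-4387, Mul(-1, Mul(Mul(15, 10), -13))) = Add(-4387, Mul(-1, Mul(150, -13))) = Add(-4387, Mul(-1, -1950)) = Add(-4387, 1950) = -2437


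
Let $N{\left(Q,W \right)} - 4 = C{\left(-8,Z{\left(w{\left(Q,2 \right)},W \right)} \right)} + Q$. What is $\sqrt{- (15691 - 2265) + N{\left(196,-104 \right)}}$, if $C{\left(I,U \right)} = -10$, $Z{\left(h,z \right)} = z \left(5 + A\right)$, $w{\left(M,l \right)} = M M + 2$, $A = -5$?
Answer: $2 i \sqrt{3309} \approx 115.05 i$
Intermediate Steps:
$w{\left(M,l \right)} = 2 + M^{2}$ ($w{\left(M,l \right)} = M^{2} + 2 = 2 + M^{2}$)
$Z{\left(h,z \right)} = 0$ ($Z{\left(h,z \right)} = z \left(5 - 5\right) = z 0 = 0$)
$N{\left(Q,W \right)} = -6 + Q$ ($N{\left(Q,W \right)} = 4 + \left(-10 + Q\right) = -6 + Q$)
$\sqrt{- (15691 - 2265) + N{\left(196,-104 \right)}} = \sqrt{- (15691 - 2265) + \left(-6 + 196\right)} = \sqrt{\left(-1\right) 13426 + 190} = \sqrt{-13426 + 190} = \sqrt{-13236} = 2 i \sqrt{3309}$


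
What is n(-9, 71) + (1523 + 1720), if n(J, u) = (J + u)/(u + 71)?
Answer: 230284/71 ≈ 3243.4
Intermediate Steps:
n(J, u) = (J + u)/(71 + u)
n(-9, 71) + (1523 + 1720) = (-9 + 71)/(71 + 71) + (1523 + 1720) = 62/142 + 3243 = (1/142)*62 + 3243 = 31/71 + 3243 = 230284/71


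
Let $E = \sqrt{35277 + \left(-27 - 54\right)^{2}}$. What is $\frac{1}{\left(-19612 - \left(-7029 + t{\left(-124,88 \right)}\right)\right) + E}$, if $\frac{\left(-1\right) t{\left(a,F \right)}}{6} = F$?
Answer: $- \frac{12055}{145281187} - \frac{\sqrt{41838}}{145281187} \approx -8.4385 \cdot 10^{-5}$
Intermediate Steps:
$t{\left(a,F \right)} = - 6 F$
$E = \sqrt{41838}$ ($E = \sqrt{35277 + \left(-81\right)^{2}} = \sqrt{35277 + 6561} = \sqrt{41838} \approx 204.54$)
$\frac{1}{\left(-19612 - \left(-7029 + t{\left(-124,88 \right)}\right)\right) + E} = \frac{1}{\left(-19612 - \left(-7029 - 528\right)\right) + \sqrt{41838}} = \frac{1}{\left(-19612 - -7557\right) + \sqrt{41838}} = \frac{1}{\left(-19612 + 7557\right) + \sqrt{41838}} = \frac{1}{-12055 + \sqrt{41838}}$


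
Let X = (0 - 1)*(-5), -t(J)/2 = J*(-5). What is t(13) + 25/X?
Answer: 135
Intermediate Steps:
t(J) = 10*J (t(J) = -2*J*(-5) = -(-10)*J = 10*J)
X = 5 (X = -1*(-5) = 5)
t(13) + 25/X = 10*13 + 25/5 = 130 + 25*(⅕) = 130 + 5 = 135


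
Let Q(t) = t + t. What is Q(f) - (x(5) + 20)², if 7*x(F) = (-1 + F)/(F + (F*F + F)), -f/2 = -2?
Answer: -23569016/60025 ≈ -392.65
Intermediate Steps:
f = 4 (f = -2*(-2) = 4)
x(F) = (-1 + F)/(7*(F² + 2*F)) (x(F) = ((-1 + F)/(F + (F*F + F)))/7 = ((-1 + F)/(F + (F² + F)))/7 = ((-1 + F)/(F + (F + F²)))/7 = ((-1 + F)/(F² + 2*F))/7 = (-1 + F)/(7*(F² + 2*F)))
Q(t) = 2*t
Q(f) - (x(5) + 20)² = 2*4 - ((⅐)*(-1 + 5)/(5*(2 + 5)) + 20)² = 8 - ((⅐)*(⅕)*4/7 + 20)² = 8 - ((⅐)*(⅕)*(⅐)*4 + 20)² = 8 - (4/245 + 20)² = 8 - (4904/245)² = 8 - 1*24049216/60025 = 8 - 24049216/60025 = -23569016/60025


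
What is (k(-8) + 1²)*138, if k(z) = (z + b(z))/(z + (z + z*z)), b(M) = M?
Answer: 92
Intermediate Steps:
k(z) = 2*z/(z² + 2*z) (k(z) = (z + z)/(z + (z + z*z)) = (2*z)/(z + (z + z²)) = (2*z)/(z² + 2*z) = 2*z/(z² + 2*z))
(k(-8) + 1²)*138 = (2/(2 - 8) + 1²)*138 = (2/(-6) + 1)*138 = (2*(-⅙) + 1)*138 = (-⅓ + 1)*138 = (⅔)*138 = 92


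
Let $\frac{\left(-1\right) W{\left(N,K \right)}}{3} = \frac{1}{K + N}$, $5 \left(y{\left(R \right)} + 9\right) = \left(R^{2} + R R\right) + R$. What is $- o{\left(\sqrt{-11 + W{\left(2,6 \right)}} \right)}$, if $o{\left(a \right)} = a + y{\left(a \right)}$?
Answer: $\frac{271}{20} - \frac{3 i \sqrt{182}}{10} \approx 13.55 - 4.0472 i$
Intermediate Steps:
$y{\left(R \right)} = -9 + \frac{R}{5} + \frac{2 R^{2}}{5}$ ($y{\left(R \right)} = -9 + \frac{\left(R^{2} + R R\right) + R}{5} = -9 + \frac{\left(R^{2} + R^{2}\right) + R}{5} = -9 + \frac{2 R^{2} + R}{5} = -9 + \frac{R + 2 R^{2}}{5} = -9 + \left(\frac{R}{5} + \frac{2 R^{2}}{5}\right) = -9 + \frac{R}{5} + \frac{2 R^{2}}{5}$)
$W{\left(N,K \right)} = - \frac{3}{K + N}$
$o{\left(a \right)} = -9 + \frac{2 a^{2}}{5} + \frac{6 a}{5}$ ($o{\left(a \right)} = a + \left(-9 + \frac{a}{5} + \frac{2 a^{2}}{5}\right) = -9 + \frac{2 a^{2}}{5} + \frac{6 a}{5}$)
$- o{\left(\sqrt{-11 + W{\left(2,6 \right)}} \right)} = - (-9 + \frac{2 \left(\sqrt{-11 - \frac{3}{6 + 2}}\right)^{2}}{5} + \frac{6 \sqrt{-11 - \frac{3}{6 + 2}}}{5}) = - (-9 + \frac{2 \left(\sqrt{-11 - \frac{3}{8}}\right)^{2}}{5} + \frac{6 \sqrt{-11 - \frac{3}{8}}}{5}) = - (-9 + \frac{2 \left(\sqrt{- \frac{91}{8}}\right)^{2}}{5} + \frac{6 \sqrt{- \frac{91}{8}}}{5}) = - (-9 + \frac{2 \left(\frac{i \sqrt{182}}{4}\right)^{2}}{5} + \frac{6 \frac{i \sqrt{182}}{4}}{5}) = - (-9 + \frac{2}{5} \left(- \frac{91}{8}\right) + \frac{3 i \sqrt{182}}{10}) = - (-9 - \frac{91}{20} + \frac{3 i \sqrt{182}}{10}) = - (- \frac{271}{20} + \frac{3 i \sqrt{182}}{10}) = \frac{271}{20} - \frac{3 i \sqrt{182}}{10}$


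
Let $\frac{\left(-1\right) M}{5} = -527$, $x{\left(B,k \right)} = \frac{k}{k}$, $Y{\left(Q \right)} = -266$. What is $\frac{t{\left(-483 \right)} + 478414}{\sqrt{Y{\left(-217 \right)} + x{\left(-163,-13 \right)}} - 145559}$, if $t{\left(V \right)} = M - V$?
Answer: $- \frac{35045658194}{10593711373} - \frac{240766 i \sqrt{265}}{10593711373} \approx -3.3082 - 0.00036997 i$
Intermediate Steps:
$x{\left(B,k \right)} = 1$
$M = 2635$ ($M = \left(-5\right) \left(-527\right) = 2635$)
$t{\left(V \right)} = 2635 - V$
$\frac{t{\left(-483 \right)} + 478414}{\sqrt{Y{\left(-217 \right)} + x{\left(-163,-13 \right)}} - 145559} = \frac{\left(2635 - -483\right) + 478414}{\sqrt{-266 + 1} - 145559} = \frac{\left(2635 + 483\right) + 478414}{\sqrt{-265} - 145559} = \frac{3118 + 478414}{i \sqrt{265} - 145559} = \frac{481532}{-145559 + i \sqrt{265}}$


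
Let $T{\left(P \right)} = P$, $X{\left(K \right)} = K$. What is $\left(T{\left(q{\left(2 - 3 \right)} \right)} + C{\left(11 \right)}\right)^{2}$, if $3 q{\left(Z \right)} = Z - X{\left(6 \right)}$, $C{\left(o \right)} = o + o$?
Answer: $\frac{3481}{9} \approx 386.78$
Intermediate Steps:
$C{\left(o \right)} = 2 o$
$q{\left(Z \right)} = -2 + \frac{Z}{3}$ ($q{\left(Z \right)} = \frac{Z - 6}{3} = \frac{-6 + Z}{3} = -2 + \frac{Z}{3}$)
$\left(T{\left(q{\left(2 - 3 \right)} \right)} + C{\left(11 \right)}\right)^{2} = \left(\left(-2 + \frac{2 - 3}{3}\right) + 2 \cdot 11\right)^{2} = \left(\left(-2 + \frac{2 - 3}{3}\right) + 22\right)^{2} = \left(\left(-2 + \frac{1}{3} \left(-1\right)\right) + 22\right)^{2} = \left(\left(-2 - \frac{1}{3}\right) + 22\right)^{2} = \left(- \frac{7}{3} + 22\right)^{2} = \left(\frac{59}{3}\right)^{2} = \frac{3481}{9}$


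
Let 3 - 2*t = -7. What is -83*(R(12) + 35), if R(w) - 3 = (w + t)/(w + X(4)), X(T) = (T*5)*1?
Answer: -102339/32 ≈ -3198.1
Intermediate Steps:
t = 5 (t = 3/2 - ½*(-7) = 3/2 + 7/2 = 5)
X(T) = 5*T (X(T) = (5*T)*1 = 5*T)
R(w) = 3 + (5 + w)/(20 + w) (R(w) = 3 + (w + 5)/(w + 5*4) = 3 + (5 + w)/(w + 20) = 3 + (5 + w)/(20 + w))
-83*(R(12) + 35) = -83*((65 + 4*12)/(20 + 12) + 35) = -83*((65 + 48)/32 + 35) = -83*((1/32)*113 + 35) = -83*(113/32 + 35) = -83*1233/32 = -102339/32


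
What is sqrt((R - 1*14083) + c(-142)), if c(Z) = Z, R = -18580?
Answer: 81*I*sqrt(5) ≈ 181.12*I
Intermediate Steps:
sqrt((R - 1*14083) + c(-142)) = sqrt((-18580 - 1*14083) - 142) = sqrt((-18580 - 14083) - 142) = sqrt(-32663 - 142) = sqrt(-32805) = 81*I*sqrt(5)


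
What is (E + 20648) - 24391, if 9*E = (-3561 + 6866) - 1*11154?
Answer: -41536/9 ≈ -4615.1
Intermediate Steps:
E = -7849/9 (E = ((-3561 + 6866) - 1*11154)/9 = (3305 - 11154)/9 = (⅑)*(-7849) = -7849/9 ≈ -872.11)
(E + 20648) - 24391 = (-7849/9 + 20648) - 24391 = 177983/9 - 24391 = -41536/9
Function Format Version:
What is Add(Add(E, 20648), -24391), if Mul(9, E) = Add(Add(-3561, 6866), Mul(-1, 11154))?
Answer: Rational(-41536, 9) ≈ -4615.1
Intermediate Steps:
E = Rational(-7849, 9) (E = Mul(Rational(1, 9), Add(Add(-3561, 6866), Mul(-1, 11154))) = Mul(Rational(1, 9), Add(3305, -11154)) = Mul(Rational(1, 9), -7849) = Rational(-7849, 9) ≈ -872.11)
Add(Add(E, 20648), -24391) = Add(Add(Rational(-7849, 9), 20648), -24391) = Add(Rational(177983, 9), -24391) = Rational(-41536, 9)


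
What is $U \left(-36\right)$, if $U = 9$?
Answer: $-324$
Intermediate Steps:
$U \left(-36\right) = 9 \left(-36\right) = -324$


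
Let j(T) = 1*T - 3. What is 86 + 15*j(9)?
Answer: 176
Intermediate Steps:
j(T) = -3 + T (j(T) = T - 3 = -3 + T)
86 + 15*j(9) = 86 + 15*(-3 + 9) = 86 + 15*6 = 86 + 90 = 176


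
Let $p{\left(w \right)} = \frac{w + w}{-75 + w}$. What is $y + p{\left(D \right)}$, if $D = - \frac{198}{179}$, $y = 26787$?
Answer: $\frac{121639899}{4541} \approx 26787.0$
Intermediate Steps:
$D = - \frac{198}{179}$ ($D = \left(-198\right) \frac{1}{179} = - \frac{198}{179} \approx -1.1061$)
$p{\left(w \right)} = \frac{2 w}{-75 + w}$
$y + p{\left(D \right)} = 26787 + 2 \left(- \frac{198}{179}\right) \frac{1}{-75 - \frac{198}{179}} = 26787 + 2 \left(- \frac{198}{179}\right) \frac{1}{- \frac{13623}{179}} = 26787 + 2 \left(- \frac{198}{179}\right) \left(- \frac{179}{13623}\right) = 26787 + \frac{132}{4541} = \frac{121639899}{4541}$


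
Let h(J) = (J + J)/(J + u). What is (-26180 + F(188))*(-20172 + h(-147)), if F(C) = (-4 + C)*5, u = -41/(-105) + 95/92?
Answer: 716487242618160/1406273 ≈ 5.0949e+8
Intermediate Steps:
u = 13747/9660 (u = -41*(-1/105) + 95*(1/92) = 41/105 + 95/92 = 13747/9660 ≈ 1.4231)
h(J) = 2*J/(13747/9660 + J) (h(J) = (J + J)/(J + 13747/9660) = (2*J)/(13747/9660 + J) = 2*J/(13747/9660 + J))
F(C) = -20 + 5*C
(-26180 + F(188))*(-20172 + h(-147)) = (-26180 + (-20 + 5*188))*(-20172 + 19320*(-147)/(13747 + 9660*(-147))) = (-26180 + (-20 + 940))*(-20172 + 19320*(-147)/(13747 - 1420020)) = (-26180 + 920)*(-20172 + 19320*(-147)/(-1406273)) = -25260*(-20172 + 19320*(-147)*(-1/1406273)) = -25260*(-20172 + 2840040/1406273) = -25260*(-28364498916/1406273) = 716487242618160/1406273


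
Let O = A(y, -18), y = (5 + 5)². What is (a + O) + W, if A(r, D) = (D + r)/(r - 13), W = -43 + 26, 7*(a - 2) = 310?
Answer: 18409/609 ≈ 30.228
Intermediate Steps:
a = 324/7 (a = 2 + (⅐)*310 = 2 + 310/7 = 324/7 ≈ 46.286)
W = -17
y = 100 (y = 10² = 100)
A(r, D) = (D + r)/(-13 + r)
O = 82/87 (O = (-18 + 100)/(-13 + 100) = 82/87 ≈ 0.94253)
(a + O) + W = (324/7 + 82/87) - 17 = 28762/609 - 17 = 18409/609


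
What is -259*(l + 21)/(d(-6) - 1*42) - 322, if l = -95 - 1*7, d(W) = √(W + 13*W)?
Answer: -35147/44 - 999*I*√21/44 ≈ -798.8 - 104.05*I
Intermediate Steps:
d(W) = √14*√W (d(W) = √(14*W) = √14*√W)
l = -102 (l = -95 - 7 = -102)
-259*(l + 21)/(d(-6) - 1*42) - 322 = -259*(-102 + 21)/(√14*√(-6) - 1*42) - 322 = -(-20979)/(√14*(I*√6) - 42) - 322 = -(-20979)/(2*I*√21 - 42) - 322 = -(-20979)/(-42 + 2*I*√21) - 322 = 20979/(-42 + 2*I*√21) - 322 = -322 + 20979/(-42 + 2*I*√21)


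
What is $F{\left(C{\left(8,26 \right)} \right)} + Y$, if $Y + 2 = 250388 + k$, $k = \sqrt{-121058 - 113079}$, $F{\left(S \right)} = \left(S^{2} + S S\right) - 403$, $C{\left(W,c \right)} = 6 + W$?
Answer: $250375 + i \sqrt{234137} \approx 2.5038 \cdot 10^{5} + 483.88 i$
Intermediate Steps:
$F{\left(S \right)} = -403 + 2 S^{2}$ ($F{\left(S \right)} = \left(S^{2} + S^{2}\right) - 403 = 2 S^{2} - 403 = -403 + 2 S^{2}$)
$k = i \sqrt{234137}$ ($k = \sqrt{-121058 - 113079} = \sqrt{-234137} = i \sqrt{234137} \approx 483.88 i$)
$Y = 250386 + i \sqrt{234137}$ ($Y = -2 + \left(250388 + i \sqrt{234137}\right) = 250386 + i \sqrt{234137} \approx 2.5039 \cdot 10^{5} + 483.88 i$)
$F{\left(C{\left(8,26 \right)} \right)} + Y = \left(-403 + 2 \left(6 + 8\right)^{2}\right) + \left(250386 + i \sqrt{234137}\right) = \left(-403 + 2 \cdot 14^{2}\right) + \left(250386 + i \sqrt{234137}\right) = \left(-403 + 2 \cdot 196\right) + \left(250386 + i \sqrt{234137}\right) = \left(-403 + 392\right) + \left(250386 + i \sqrt{234137}\right) = -11 + \left(250386 + i \sqrt{234137}\right) = 250375 + i \sqrt{234137}$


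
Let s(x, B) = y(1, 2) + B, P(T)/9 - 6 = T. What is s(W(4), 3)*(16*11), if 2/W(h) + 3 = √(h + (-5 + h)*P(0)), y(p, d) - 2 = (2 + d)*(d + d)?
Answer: 3696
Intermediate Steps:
P(T) = 54 + 9*T
y(p, d) = 2 + 2*d*(2 + d) (y(p, d) = 2 + (2 + d)*(d + d) = 2 + (2 + d)*(2*d) = 2 + 2*d*(2 + d))
W(h) = 2/(-3 + √(-270 + 55*h)) (W(h) = 2/(-3 + √(h + (-5 + h)*(54 + 9*0))) = 2/(-3 + √(h + (-5 + h)*(54 + 0))) = 2/(-3 + √(h + (-5 + h)*54)) = 2/(-3 + √(h + (-270 + 54*h))) = 2/(-3 + √(-270 + 55*h)))
s(x, B) = 18 + B (s(x, B) = (2 + 2*2² + 4*2) + B = (2 + 2*4 + 8) + B = (2 + 8 + 8) + B = 18 + B)
s(W(4), 3)*(16*11) = (18 + 3)*(16*11) = 21*176 = 3696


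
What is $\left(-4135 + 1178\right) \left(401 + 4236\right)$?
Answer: $-13711609$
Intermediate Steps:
$\left(-4135 + 1178\right) \left(401 + 4236\right) = \left(-2957\right) 4637 = -13711609$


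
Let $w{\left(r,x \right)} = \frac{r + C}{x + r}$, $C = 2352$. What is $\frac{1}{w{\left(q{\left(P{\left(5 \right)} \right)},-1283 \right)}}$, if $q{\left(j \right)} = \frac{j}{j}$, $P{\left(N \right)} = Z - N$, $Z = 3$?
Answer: $- \frac{1282}{2353} \approx -0.54484$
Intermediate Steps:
$P{\left(N \right)} = 3 - N$
$q{\left(j \right)} = 1$
$w{\left(r,x \right)} = \frac{2352 + r}{r + x}$ ($w{\left(r,x \right)} = \frac{r + 2352}{x + r} = \frac{2352 + r}{r + x}$)
$\frac{1}{w{\left(q{\left(P{\left(5 \right)} \right)},-1283 \right)}} = \frac{1}{\frac{1}{1 - 1283} \left(2352 + 1\right)} = \frac{1}{\frac{1}{-1282} \cdot 2353} = \frac{1}{\left(- \frac{1}{1282}\right) 2353} = \frac{1}{- \frac{2353}{1282}} = - \frac{1282}{2353}$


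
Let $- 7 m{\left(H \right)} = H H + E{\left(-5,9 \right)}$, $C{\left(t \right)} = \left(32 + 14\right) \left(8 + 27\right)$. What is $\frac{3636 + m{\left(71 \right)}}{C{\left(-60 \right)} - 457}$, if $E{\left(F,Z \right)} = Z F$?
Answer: $\frac{20456}{8071} \approx 2.5345$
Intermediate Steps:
$C{\left(t \right)} = 1610$ ($C{\left(t \right)} = 46 \cdot 35 = 1610$)
$E{\left(F,Z \right)} = F Z$
$m{\left(H \right)} = \frac{45}{7} - \frac{H^{2}}{7}$ ($m{\left(H \right)} = - \frac{H H - 45}{7} = - \frac{H^{2} - 45}{7} = - \frac{-45 + H^{2}}{7} = \frac{45}{7} - \frac{H^{2}}{7}$)
$\frac{3636 + m{\left(71 \right)}}{C{\left(-60 \right)} - 457} = \frac{3636 + \left(\frac{45}{7} - \frac{71^{2}}{7}\right)}{1610 - 457} = \frac{3636 + \left(\frac{45}{7} - \frac{5041}{7}\right)}{1153} = \left(3636 + \left(\frac{45}{7} - \frac{5041}{7}\right)\right) \frac{1}{1153} = \left(3636 - \frac{4996}{7}\right) \frac{1}{1153} = \frac{20456}{7} \cdot \frac{1}{1153} = \frac{20456}{8071}$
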